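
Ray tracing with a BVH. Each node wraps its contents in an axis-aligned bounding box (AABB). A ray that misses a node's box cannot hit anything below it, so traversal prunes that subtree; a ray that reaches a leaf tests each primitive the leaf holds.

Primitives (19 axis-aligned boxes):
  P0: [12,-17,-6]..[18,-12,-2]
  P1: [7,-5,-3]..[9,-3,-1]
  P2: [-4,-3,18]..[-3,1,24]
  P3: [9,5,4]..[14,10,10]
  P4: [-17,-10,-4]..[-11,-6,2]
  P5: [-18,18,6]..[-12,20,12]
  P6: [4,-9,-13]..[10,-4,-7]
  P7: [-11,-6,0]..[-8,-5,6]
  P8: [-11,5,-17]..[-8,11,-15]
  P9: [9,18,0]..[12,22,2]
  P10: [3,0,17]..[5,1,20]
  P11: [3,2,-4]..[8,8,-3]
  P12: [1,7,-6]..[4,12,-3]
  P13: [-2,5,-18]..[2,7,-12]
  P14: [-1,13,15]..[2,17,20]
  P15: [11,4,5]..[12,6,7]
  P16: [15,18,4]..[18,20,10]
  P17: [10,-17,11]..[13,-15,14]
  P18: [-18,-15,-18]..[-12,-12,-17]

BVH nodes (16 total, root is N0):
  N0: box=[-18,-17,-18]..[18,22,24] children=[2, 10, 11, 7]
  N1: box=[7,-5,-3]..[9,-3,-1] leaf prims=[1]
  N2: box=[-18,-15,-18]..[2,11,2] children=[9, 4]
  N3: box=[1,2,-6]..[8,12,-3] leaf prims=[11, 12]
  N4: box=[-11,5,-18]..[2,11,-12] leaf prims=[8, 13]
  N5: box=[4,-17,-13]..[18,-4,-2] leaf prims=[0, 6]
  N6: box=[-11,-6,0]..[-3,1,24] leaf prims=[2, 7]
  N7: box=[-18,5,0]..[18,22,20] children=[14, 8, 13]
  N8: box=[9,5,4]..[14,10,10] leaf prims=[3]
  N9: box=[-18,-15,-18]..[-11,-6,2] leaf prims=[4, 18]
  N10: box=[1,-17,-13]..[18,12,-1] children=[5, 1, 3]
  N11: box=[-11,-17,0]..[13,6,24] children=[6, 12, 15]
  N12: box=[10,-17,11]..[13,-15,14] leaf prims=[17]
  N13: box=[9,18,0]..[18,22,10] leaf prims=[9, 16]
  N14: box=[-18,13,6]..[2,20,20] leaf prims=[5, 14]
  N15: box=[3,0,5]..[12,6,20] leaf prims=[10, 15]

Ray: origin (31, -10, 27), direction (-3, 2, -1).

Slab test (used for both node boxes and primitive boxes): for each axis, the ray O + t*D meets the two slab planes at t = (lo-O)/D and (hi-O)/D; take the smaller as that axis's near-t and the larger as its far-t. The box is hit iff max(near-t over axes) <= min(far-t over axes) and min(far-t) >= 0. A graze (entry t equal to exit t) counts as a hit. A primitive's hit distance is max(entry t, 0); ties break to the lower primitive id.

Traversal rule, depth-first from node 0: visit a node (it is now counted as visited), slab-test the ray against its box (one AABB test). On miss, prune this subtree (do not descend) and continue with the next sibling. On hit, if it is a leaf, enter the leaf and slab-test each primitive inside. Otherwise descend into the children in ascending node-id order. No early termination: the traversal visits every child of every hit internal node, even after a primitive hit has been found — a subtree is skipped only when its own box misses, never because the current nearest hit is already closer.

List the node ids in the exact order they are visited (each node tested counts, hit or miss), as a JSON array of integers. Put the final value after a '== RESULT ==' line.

Traverse from the root:
N0 x:[13/3,49/3] y:[-7/2,16] z:[3,45] -> hit [13/3,16], descend [2, 7, 10, 11]
  N2 x:[29/3,49/3] y:[-5/2,21/2] z:[25,45] -> miss, prune
  N7 x:[13/3,49/3] y:[15/2,16] z:[7,27] -> hit [15/2,16], descend [8, 13, 14]
    N8 x:[17/3,22/3] y:[15/2,10] z:[17,23] -> miss, prune
    N13 x:[13/3,22/3] y:[14,16] z:[17,27] -> miss, prune
    N14 x:[29/3,49/3] y:[23/2,15] z:[7,21] -> hit [23/2,15] leaf, test {P5@t=15, P14(miss)}
  N10 x:[13/3,10] y:[-7/2,11] z:[28,40] -> miss, prune
  N11 x:[6,14] y:[-7/2,8] z:[3,27] -> hit [6,8], descend [6, 12, 15]
    N6 x:[34/3,14] y:[2,11/2] z:[3,27] -> miss, prune
    N12 x:[6,7] y:[-7/2,-5/2] z:[13,16] -> miss, prune
    N15 x:[19/3,28/3] y:[5,8] z:[7,22] -> hit [7,8] leaf, test {P10(miss), P15(miss)}

order=[0, 2, 7, 8, 13, 14, 10, 11, 6, 12, 15]  |boxes|=11  |leaves|=2  hit=P5

== RESULT ==
[0, 2, 7, 8, 13, 14, 10, 11, 6, 12, 15]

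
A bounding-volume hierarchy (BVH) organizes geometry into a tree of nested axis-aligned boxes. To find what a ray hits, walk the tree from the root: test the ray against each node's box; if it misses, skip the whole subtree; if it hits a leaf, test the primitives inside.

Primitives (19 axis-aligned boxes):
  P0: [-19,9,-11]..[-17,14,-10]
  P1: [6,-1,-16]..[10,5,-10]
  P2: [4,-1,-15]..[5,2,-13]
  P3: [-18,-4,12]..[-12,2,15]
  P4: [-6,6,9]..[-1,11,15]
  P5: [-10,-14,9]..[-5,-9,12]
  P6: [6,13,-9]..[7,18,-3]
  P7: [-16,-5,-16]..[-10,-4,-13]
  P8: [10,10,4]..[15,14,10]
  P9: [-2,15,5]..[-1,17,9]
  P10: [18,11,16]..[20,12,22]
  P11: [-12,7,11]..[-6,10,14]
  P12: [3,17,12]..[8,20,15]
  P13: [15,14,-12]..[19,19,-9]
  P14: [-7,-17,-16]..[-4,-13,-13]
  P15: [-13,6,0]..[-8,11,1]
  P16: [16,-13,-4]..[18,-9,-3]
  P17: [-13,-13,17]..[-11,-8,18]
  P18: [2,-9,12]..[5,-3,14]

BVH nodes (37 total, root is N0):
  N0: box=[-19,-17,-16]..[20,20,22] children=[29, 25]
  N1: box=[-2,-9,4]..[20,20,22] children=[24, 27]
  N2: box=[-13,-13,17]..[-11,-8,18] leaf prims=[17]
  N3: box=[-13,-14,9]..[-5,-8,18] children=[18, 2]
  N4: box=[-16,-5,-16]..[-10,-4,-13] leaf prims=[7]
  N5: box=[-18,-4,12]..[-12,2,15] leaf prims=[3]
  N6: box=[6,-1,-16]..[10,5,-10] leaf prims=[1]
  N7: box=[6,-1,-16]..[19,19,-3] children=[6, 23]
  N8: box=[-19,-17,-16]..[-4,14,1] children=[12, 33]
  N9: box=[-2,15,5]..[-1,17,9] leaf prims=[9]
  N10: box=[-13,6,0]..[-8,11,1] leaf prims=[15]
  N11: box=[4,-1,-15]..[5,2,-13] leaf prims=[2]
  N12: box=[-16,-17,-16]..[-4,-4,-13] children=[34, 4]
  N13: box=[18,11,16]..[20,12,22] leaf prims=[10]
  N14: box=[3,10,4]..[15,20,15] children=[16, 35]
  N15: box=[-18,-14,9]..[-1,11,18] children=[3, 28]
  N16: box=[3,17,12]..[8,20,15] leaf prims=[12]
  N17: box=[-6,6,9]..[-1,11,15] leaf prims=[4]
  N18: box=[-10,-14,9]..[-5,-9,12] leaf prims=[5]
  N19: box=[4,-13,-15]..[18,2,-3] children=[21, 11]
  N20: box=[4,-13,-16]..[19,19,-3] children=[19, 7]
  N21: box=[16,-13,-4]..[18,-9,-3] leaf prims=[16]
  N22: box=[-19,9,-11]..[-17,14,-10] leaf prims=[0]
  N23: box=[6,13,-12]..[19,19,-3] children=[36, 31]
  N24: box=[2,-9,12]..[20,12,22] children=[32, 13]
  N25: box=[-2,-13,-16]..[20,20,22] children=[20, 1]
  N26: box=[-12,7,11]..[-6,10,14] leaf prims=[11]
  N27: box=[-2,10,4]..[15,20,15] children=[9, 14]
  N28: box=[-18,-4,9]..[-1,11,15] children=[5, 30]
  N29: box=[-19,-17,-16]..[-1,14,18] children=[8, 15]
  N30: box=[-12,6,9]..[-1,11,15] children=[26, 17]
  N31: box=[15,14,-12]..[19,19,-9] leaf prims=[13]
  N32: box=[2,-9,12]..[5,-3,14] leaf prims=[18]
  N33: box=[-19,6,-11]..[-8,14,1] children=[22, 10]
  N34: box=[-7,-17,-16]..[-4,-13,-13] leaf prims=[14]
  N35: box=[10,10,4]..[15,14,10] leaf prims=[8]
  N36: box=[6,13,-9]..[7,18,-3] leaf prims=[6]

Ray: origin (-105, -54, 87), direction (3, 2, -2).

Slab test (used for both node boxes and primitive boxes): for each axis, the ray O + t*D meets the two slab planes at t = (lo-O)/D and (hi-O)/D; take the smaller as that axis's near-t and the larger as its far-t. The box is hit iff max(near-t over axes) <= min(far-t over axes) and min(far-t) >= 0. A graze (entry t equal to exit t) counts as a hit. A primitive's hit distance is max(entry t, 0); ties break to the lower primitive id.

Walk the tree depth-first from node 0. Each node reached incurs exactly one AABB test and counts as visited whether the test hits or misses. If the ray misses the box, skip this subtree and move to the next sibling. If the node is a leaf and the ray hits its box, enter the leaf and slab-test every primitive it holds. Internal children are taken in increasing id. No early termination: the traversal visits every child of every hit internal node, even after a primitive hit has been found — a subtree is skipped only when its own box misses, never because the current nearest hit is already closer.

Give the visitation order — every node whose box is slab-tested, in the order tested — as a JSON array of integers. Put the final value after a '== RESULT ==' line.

Walk:
N0 x:[86/3,125/3] y:[37/2,37] z:[65/2,103/2] -> hit [65/2,37], descend [25, 29]
  N25 x:[103/3,125/3] y:[41/2,37] z:[65/2,103/2] -> hit [103/3,37], descend [1, 20]
    N1 x:[103/3,125/3] y:[45/2,37] z:[65/2,83/2] -> hit [103/3,37], descend [24, 27]
      N24 x:[107/3,125/3] y:[45/2,33] z:[65/2,75/2] -> miss, prune
      N27 x:[103/3,40] y:[32,37] z:[36,83/2] -> hit [36,37], descend [9, 14]
        N9 x:[103/3,104/3] y:[69/2,71/2] z:[39,41] -> miss, prune
        N14 x:[36,40] y:[32,37] z:[36,83/2] -> hit [36,37], descend [16, 35]
          N16 x:[36,113/3] y:[71/2,37] z:[36,75/2] -> hit [36,37] leaf, test {P12@t=36}
          N35 x:[115/3,40] y:[32,34] z:[77/2,83/2] -> miss, prune
    N20 x:[109/3,124/3] y:[41/2,73/2] z:[45,103/2] -> miss, prune
  N29 x:[86/3,104/3] y:[37/2,34] z:[69/2,103/2] -> miss, prune

order=[0, 25, 1, 24, 27, 9, 14, 16, 35, 20, 29]  |boxes|=11  |leaves|=1  hit=P12

== RESULT ==
[0, 25, 1, 24, 27, 9, 14, 16, 35, 20, 29]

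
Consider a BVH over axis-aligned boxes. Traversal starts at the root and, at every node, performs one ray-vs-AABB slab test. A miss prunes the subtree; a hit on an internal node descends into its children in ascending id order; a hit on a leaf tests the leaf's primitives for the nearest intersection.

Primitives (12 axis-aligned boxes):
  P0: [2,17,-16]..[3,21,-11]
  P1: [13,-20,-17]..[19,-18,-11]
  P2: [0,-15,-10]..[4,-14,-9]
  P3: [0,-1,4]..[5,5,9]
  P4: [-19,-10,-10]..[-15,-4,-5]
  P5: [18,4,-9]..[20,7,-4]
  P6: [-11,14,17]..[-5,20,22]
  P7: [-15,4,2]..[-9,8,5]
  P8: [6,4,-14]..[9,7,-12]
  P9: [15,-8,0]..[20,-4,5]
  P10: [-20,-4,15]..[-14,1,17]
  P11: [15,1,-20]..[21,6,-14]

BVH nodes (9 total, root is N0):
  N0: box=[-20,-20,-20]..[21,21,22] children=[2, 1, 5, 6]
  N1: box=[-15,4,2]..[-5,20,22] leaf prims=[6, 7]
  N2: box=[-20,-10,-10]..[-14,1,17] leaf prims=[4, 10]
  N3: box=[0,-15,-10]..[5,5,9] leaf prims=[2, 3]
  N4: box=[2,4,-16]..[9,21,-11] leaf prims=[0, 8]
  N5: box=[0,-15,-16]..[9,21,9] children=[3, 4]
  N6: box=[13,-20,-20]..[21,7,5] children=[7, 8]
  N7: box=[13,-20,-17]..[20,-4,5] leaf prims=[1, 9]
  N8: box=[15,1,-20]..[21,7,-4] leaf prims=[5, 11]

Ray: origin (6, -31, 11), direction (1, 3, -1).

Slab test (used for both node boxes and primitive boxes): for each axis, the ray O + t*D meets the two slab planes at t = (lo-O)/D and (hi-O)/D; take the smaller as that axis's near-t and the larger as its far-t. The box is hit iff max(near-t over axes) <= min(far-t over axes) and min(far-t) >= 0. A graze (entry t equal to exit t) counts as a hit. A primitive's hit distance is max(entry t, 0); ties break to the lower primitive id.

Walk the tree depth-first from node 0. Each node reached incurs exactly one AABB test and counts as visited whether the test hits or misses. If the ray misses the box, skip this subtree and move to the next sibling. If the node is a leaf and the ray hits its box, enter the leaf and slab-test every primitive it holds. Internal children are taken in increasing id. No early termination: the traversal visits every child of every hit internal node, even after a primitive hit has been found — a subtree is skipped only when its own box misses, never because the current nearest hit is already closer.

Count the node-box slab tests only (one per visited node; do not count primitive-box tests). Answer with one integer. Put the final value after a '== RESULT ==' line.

Walk:
N0 x:[-26,15] y:[11/3,52/3] z:[-11,31] -> hit [11/3,15], descend [1, 2, 5, 6]
  N1 x:[-21,-11] y:[35/3,17] z:[-11,9] -> miss, prune
  N2 x:[-26,-20] y:[7,32/3] z:[-6,21] -> miss, prune
  N5 x:[-6,3] y:[16/3,52/3] z:[2,27] -> miss, prune
  N6 x:[7,15] y:[11/3,38/3] z:[6,31] -> hit [7,38/3], descend [7, 8]
    N7 x:[7,14] y:[11/3,9] z:[6,28] -> hit [7,9] leaf, test {P1(miss), P9@t=9}
    N8 x:[9,15] y:[32/3,38/3] z:[15,31] -> miss, prune

7 AABB tests over nodes [0, 1, 2, 5, 6, 7, 8]; 1 leaf entered; closest P9.

== RESULT ==
7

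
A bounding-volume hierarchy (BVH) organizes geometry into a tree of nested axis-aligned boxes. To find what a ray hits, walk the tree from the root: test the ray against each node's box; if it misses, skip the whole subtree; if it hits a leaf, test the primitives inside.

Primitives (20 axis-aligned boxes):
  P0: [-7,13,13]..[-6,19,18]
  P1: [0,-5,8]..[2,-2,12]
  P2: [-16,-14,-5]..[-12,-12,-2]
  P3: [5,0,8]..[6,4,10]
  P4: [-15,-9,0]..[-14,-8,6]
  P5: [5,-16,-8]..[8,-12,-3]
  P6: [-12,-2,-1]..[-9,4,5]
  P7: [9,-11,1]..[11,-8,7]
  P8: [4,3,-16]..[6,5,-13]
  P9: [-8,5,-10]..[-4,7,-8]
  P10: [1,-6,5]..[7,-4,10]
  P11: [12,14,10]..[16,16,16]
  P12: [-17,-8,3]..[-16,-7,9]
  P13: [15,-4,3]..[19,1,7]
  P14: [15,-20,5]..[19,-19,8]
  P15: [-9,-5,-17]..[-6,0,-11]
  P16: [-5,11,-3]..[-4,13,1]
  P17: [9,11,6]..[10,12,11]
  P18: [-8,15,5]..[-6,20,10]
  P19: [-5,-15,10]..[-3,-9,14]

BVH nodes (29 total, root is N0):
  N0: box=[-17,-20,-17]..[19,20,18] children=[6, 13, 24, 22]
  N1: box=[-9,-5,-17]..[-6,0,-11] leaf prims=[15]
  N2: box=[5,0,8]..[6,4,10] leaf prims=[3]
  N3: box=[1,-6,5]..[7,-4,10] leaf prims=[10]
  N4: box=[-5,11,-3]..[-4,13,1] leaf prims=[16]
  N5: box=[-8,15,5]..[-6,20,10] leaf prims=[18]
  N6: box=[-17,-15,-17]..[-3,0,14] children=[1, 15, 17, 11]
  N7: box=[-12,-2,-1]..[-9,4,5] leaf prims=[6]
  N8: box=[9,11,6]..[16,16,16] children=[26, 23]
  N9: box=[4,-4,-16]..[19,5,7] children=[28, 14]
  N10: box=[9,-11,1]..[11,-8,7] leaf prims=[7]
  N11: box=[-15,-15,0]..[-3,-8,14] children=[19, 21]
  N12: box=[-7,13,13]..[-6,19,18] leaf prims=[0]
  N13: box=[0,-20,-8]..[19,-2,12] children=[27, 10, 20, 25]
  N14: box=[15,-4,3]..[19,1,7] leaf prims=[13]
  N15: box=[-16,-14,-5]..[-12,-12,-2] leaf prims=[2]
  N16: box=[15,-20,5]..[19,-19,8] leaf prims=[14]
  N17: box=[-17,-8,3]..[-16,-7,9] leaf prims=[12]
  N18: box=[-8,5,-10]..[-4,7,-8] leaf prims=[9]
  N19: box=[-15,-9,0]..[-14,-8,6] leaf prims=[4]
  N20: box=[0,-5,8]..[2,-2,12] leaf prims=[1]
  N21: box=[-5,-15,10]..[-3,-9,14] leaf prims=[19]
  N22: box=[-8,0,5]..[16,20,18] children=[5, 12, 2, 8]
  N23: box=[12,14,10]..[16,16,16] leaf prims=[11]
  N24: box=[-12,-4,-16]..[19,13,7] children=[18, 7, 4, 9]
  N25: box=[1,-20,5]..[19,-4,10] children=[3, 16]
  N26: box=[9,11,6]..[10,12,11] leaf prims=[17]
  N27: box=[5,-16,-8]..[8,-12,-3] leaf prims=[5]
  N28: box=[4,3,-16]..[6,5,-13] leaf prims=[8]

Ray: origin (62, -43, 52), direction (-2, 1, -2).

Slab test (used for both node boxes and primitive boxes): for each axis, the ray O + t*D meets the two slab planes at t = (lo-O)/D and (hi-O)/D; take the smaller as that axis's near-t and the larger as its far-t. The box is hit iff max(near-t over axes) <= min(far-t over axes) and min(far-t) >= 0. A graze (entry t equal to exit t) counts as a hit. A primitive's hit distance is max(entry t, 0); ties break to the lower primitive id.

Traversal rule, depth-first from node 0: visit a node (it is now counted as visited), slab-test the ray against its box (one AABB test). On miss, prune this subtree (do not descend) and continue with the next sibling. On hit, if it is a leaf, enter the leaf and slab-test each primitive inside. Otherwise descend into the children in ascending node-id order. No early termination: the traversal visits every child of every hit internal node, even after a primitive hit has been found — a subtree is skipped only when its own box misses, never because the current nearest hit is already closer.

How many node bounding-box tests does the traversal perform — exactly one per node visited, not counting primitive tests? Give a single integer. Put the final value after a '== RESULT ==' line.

Traverse from the root:
N0 x:[43/2,79/2] y:[23,63] z:[17,69/2] -> hit [23,69/2], descend [6, 13, 22, 24]
  N6 x:[65/2,79/2] y:[28,43] z:[19,69/2] -> hit [65/2,69/2], descend [1, 11, 15, 17]
    N1 x:[34,71/2] y:[38,43] z:[63/2,69/2] -> miss, prune
    N11 x:[65/2,77/2] y:[28,35] z:[19,26] -> miss, prune
    N15 x:[37,39] y:[29,31] z:[27,57/2] -> miss, prune
    N17 x:[39,79/2] y:[35,36] z:[43/2,49/2] -> miss, prune
  N13 x:[43/2,31] y:[23,41] z:[20,30] -> hit [23,30], descend [10, 20, 25, 27]
    N10 x:[51/2,53/2] y:[32,35] z:[45/2,51/2] -> miss, prune
    N20 x:[30,31] y:[38,41] z:[20,22] -> miss, prune
    N25 x:[43/2,61/2] y:[23,39] z:[21,47/2] -> hit [23,47/2], descend [3, 16]
      N3 x:[55/2,61/2] y:[37,39] z:[21,47/2] -> miss, prune
      N16 x:[43/2,47/2] y:[23,24] z:[22,47/2] -> hit [23,47/2] leaf, test {P14@t=23}
    N27 x:[27,57/2] y:[27,31] z:[55/2,30] -> hit [55/2,57/2] leaf, test {P5@t=55/2}
  N22 x:[23,35] y:[43,63] z:[17,47/2] -> miss, prune
  N24 x:[43/2,37] y:[39,56] z:[45/2,34] -> miss, prune

order=[0, 6, 1, 11, 15, 17, 13, 10, 20, 25, 3, 16, 27, 22, 24]  |boxes|=15  |leaves|=2  hit=P14

== RESULT ==
15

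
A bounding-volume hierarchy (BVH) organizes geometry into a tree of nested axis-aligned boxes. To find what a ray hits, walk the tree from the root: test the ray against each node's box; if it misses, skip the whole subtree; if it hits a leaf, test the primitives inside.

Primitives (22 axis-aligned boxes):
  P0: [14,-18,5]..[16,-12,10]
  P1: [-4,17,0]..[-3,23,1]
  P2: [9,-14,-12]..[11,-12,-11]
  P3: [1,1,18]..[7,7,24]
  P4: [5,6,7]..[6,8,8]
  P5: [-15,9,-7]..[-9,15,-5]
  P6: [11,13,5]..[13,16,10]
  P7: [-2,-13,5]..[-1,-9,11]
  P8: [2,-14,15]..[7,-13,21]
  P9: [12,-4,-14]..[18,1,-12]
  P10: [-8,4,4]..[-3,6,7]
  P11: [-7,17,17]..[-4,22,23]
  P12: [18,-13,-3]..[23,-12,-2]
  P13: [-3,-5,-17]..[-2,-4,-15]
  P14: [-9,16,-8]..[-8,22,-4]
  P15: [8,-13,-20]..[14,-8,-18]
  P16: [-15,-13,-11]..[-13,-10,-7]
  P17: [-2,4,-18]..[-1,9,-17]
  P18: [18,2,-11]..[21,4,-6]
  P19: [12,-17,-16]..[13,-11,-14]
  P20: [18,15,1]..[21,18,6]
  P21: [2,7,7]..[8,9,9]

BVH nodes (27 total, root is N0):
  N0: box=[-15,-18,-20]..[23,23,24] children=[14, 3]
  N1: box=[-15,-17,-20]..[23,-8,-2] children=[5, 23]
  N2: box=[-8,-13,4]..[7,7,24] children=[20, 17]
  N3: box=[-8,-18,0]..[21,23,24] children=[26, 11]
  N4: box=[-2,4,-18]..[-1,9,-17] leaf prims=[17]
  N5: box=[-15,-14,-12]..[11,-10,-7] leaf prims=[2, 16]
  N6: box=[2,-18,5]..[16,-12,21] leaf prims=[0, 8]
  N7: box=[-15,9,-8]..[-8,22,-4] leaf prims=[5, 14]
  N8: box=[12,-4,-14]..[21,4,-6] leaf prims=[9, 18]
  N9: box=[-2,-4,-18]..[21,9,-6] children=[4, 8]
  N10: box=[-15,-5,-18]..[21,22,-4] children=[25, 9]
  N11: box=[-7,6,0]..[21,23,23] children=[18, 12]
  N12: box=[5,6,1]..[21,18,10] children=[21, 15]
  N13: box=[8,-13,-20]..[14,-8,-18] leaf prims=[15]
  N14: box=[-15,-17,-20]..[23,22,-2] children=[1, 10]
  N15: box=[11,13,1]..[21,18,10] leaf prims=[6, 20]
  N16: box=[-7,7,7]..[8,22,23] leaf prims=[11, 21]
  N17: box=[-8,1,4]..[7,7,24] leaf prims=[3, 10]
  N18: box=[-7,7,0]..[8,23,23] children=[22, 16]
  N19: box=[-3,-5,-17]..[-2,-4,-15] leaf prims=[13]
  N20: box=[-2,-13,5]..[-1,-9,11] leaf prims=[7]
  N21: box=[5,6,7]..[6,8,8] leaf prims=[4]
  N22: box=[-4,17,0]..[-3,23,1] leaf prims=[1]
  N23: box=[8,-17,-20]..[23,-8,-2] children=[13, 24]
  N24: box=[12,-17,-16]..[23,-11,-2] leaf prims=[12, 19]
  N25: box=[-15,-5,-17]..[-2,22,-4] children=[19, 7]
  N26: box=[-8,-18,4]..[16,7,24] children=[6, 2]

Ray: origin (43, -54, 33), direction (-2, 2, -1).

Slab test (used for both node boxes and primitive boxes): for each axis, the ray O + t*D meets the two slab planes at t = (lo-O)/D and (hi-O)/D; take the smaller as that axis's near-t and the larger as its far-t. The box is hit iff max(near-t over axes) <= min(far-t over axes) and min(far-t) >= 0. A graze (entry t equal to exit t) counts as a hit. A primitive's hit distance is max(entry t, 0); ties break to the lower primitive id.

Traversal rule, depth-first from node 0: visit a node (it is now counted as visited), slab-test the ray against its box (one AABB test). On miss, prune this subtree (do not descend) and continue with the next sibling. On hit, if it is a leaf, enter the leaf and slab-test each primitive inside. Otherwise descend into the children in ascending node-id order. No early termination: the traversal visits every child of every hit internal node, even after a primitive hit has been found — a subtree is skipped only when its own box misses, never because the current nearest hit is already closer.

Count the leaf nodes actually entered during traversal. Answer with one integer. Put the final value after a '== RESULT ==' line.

Traverse from the root:
N0 x:[10,29] y:[18,77/2] z:[9,53] -> hit [18,29], descend [3, 14]
  N3 x:[11,51/2] y:[18,77/2] z:[9,33] -> hit [18,51/2], descend [11, 26]
    N11 x:[11,25] y:[30,77/2] z:[10,33] -> miss, prune
    N26 x:[27/2,51/2] y:[18,61/2] z:[9,29] -> hit [18,51/2], descend [2, 6]
      N2 x:[18,51/2] y:[41/2,61/2] z:[9,29] -> hit [41/2,51/2], descend [17, 20]
        N17 x:[18,51/2] y:[55/2,61/2] z:[9,29] -> miss, prune
        N20 x:[22,45/2] y:[41/2,45/2] z:[22,28] -> hit [22,45/2] leaf, test {P7@t=22}
      N6 x:[27/2,41/2] y:[18,21] z:[12,28] -> hit [18,41/2] leaf, test {P0(miss), P8(miss)}
  N14 x:[10,29] y:[37/2,38] z:[35,53] -> miss, prune

Summary -> nodes [0, 3, 11, 26, 2, 17, 20, 6, 14]; box-tests=9; leaf-entries=2; first=P7

== RESULT ==
2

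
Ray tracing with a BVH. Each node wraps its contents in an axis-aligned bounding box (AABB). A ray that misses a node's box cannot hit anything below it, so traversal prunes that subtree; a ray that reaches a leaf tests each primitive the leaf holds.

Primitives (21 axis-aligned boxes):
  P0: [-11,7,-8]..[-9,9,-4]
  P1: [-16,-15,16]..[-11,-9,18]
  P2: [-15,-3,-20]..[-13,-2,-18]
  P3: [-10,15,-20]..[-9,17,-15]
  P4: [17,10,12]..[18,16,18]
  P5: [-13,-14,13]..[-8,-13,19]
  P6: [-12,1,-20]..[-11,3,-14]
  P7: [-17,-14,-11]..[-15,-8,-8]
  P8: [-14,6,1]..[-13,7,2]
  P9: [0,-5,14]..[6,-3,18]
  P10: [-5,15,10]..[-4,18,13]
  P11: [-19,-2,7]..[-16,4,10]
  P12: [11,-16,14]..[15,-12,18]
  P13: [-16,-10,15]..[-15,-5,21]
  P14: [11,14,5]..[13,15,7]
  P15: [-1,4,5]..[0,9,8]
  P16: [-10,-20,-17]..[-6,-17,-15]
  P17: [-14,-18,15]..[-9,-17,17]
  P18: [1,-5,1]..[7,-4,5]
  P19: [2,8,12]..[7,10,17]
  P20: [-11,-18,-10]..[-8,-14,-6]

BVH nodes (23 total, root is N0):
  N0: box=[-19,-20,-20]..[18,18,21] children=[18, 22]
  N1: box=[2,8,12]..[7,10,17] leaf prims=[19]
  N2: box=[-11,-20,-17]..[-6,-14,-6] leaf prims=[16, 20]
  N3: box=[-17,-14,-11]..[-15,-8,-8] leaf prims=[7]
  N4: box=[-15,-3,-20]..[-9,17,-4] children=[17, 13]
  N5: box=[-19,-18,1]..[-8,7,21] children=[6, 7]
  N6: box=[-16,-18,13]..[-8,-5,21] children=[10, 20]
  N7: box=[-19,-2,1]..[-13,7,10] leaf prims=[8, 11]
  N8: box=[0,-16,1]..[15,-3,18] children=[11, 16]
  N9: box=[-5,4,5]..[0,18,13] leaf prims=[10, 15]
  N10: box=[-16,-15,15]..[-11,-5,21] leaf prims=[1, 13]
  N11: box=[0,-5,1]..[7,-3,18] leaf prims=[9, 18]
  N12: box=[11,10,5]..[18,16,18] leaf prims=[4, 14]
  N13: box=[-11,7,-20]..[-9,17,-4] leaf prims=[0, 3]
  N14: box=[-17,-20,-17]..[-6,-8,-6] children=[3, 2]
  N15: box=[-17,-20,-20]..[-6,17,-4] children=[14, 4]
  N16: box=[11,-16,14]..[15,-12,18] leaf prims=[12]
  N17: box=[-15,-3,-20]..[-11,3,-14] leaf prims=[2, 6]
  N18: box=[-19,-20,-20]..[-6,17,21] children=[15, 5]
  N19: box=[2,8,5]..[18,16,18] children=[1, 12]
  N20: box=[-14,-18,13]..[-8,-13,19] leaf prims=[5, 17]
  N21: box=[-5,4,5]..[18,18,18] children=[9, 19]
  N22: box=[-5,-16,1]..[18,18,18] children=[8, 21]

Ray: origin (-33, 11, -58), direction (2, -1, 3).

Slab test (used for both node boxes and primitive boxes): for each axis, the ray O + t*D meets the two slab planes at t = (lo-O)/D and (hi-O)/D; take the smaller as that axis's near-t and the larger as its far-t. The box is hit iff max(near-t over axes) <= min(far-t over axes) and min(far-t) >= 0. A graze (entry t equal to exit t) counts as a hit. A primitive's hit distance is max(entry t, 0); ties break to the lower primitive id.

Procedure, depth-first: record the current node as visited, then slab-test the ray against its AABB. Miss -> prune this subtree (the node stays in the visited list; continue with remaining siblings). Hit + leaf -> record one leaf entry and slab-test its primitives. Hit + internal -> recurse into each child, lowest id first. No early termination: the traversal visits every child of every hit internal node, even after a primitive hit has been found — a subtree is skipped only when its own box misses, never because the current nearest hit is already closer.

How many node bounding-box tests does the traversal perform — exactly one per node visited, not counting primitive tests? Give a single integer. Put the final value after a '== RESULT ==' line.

Trace the traversal:
N0 x:[7,51/2] y:[-7,31] z:[38/3,79/3] -> hit [38/3,51/2], descend [18, 22]
  N18 x:[7,27/2] y:[-6,31] z:[38/3,79/3] -> hit [38/3,27/2], descend [5, 15]
    N5 x:[7,25/2] y:[4,29] z:[59/3,79/3] -> miss, prune
    N15 x:[8,27/2] y:[-6,31] z:[38/3,18] -> hit [38/3,27/2], descend [4, 14]
      N4 x:[9,12] y:[-6,14] z:[38/3,18] -> miss, prune
      N14 x:[8,27/2] y:[19,31] z:[41/3,52/3] -> miss, prune
  N22 x:[14,51/2] y:[-7,27] z:[59/3,76/3] -> hit [59/3,76/3], descend [8, 21]
    N8 x:[33/2,24] y:[14,27] z:[59/3,76/3] -> hit [59/3,24], descend [11, 16]
      N11 x:[33/2,20] y:[14,16] z:[59/3,76/3] -> miss, prune
      N16 x:[22,24] y:[23,27] z:[24,76/3] -> hit [24,24] leaf, test {P12@t=24}
    N21 x:[14,51/2] y:[-7,7] z:[21,76/3] -> miss, prune

11 AABB tests over nodes [0, 18, 5, 15, 4, 14, 22, 8, 11, 16, 21]; 1 leaf entered; closest P12.

== RESULT ==
11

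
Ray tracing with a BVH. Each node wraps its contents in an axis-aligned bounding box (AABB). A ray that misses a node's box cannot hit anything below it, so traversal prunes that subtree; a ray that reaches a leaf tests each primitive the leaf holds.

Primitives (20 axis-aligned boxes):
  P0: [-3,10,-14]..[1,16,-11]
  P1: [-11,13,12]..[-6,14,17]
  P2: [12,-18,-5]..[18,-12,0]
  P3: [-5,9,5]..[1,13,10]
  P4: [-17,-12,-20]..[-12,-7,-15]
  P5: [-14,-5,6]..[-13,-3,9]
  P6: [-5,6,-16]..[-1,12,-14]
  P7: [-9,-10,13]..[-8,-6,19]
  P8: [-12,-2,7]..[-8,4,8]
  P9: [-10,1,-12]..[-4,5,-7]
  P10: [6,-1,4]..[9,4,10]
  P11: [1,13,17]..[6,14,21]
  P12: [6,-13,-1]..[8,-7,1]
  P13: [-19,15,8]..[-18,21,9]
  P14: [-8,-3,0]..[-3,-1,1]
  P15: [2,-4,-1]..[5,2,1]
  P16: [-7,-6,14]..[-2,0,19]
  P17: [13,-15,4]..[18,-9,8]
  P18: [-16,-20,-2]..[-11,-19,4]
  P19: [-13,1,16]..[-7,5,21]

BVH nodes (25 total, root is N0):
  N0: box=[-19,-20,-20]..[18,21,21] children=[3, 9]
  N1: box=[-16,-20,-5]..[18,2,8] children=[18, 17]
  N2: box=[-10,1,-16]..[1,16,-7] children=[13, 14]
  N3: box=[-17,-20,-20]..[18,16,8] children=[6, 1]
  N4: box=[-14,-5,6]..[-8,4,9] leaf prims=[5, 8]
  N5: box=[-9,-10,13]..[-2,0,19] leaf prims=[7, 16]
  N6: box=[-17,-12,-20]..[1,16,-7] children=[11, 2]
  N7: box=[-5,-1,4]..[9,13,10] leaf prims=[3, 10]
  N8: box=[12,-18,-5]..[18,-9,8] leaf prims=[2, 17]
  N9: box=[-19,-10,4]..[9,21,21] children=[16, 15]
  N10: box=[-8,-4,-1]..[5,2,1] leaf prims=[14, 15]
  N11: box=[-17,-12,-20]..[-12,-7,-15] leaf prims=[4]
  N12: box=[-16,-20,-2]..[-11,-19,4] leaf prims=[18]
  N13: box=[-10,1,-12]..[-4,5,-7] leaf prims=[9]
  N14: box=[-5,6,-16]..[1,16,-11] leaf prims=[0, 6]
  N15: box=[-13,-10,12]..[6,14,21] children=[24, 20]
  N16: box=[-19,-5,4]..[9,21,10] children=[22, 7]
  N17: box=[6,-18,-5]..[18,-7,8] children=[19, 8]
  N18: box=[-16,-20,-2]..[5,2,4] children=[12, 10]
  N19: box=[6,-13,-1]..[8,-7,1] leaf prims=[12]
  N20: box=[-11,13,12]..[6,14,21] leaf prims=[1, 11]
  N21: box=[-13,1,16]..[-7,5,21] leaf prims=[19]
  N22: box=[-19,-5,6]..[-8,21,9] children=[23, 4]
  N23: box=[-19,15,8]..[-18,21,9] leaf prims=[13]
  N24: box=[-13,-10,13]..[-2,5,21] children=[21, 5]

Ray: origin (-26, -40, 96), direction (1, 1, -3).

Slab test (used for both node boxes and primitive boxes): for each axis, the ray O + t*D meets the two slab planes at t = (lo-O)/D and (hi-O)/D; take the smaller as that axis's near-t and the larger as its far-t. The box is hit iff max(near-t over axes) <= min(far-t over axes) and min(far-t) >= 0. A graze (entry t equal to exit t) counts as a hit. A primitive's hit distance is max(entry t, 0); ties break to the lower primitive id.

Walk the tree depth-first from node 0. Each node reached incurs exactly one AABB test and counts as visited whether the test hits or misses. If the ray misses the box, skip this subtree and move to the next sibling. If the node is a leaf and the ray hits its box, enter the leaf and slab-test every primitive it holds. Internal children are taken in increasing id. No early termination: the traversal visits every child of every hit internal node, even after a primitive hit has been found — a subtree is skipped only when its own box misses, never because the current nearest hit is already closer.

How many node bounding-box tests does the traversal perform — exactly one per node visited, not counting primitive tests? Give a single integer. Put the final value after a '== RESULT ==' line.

Trace the traversal:
N0 x:[7,44] y:[20,61] z:[25,116/3] -> hit [25,116/3], descend [3, 9]
  N3 x:[9,44] y:[20,56] z:[88/3,116/3] -> hit [88/3,116/3], descend [1, 6]
    N1 x:[10,44] y:[20,42] z:[88/3,101/3] -> hit [88/3,101/3], descend [17, 18]
      N17 x:[32,44] y:[22,33] z:[88/3,101/3] -> hit [32,33], descend [8, 19]
        N8 x:[38,44] y:[22,31] z:[88/3,101/3] -> miss, prune
        N19 x:[32,34] y:[27,33] z:[95/3,97/3] -> hit [32,97/3] leaf, test {P12@t=32}
      N18 x:[10,31] y:[20,42] z:[92/3,98/3] -> hit [92/3,31], descend [10, 12]
        N10 x:[18,31] y:[36,42] z:[95/3,97/3] -> miss, prune
        N12 x:[10,15] y:[20,21] z:[92/3,98/3] -> miss, prune
    N6 x:[9,27] y:[28,56] z:[103/3,116/3] -> miss, prune
  N9 x:[7,35] y:[30,61] z:[25,92/3] -> hit [30,92/3], descend [15, 16]
    N15 x:[13,32] y:[30,54] z:[25,28] -> miss, prune
    N16 x:[7,35] y:[35,61] z:[86/3,92/3] -> miss, prune

order=[0, 3, 1, 17, 8, 19, 18, 10, 12, 6, 9, 15, 16]  |boxes|=13  |leaves|=1  hit=P12

== RESULT ==
13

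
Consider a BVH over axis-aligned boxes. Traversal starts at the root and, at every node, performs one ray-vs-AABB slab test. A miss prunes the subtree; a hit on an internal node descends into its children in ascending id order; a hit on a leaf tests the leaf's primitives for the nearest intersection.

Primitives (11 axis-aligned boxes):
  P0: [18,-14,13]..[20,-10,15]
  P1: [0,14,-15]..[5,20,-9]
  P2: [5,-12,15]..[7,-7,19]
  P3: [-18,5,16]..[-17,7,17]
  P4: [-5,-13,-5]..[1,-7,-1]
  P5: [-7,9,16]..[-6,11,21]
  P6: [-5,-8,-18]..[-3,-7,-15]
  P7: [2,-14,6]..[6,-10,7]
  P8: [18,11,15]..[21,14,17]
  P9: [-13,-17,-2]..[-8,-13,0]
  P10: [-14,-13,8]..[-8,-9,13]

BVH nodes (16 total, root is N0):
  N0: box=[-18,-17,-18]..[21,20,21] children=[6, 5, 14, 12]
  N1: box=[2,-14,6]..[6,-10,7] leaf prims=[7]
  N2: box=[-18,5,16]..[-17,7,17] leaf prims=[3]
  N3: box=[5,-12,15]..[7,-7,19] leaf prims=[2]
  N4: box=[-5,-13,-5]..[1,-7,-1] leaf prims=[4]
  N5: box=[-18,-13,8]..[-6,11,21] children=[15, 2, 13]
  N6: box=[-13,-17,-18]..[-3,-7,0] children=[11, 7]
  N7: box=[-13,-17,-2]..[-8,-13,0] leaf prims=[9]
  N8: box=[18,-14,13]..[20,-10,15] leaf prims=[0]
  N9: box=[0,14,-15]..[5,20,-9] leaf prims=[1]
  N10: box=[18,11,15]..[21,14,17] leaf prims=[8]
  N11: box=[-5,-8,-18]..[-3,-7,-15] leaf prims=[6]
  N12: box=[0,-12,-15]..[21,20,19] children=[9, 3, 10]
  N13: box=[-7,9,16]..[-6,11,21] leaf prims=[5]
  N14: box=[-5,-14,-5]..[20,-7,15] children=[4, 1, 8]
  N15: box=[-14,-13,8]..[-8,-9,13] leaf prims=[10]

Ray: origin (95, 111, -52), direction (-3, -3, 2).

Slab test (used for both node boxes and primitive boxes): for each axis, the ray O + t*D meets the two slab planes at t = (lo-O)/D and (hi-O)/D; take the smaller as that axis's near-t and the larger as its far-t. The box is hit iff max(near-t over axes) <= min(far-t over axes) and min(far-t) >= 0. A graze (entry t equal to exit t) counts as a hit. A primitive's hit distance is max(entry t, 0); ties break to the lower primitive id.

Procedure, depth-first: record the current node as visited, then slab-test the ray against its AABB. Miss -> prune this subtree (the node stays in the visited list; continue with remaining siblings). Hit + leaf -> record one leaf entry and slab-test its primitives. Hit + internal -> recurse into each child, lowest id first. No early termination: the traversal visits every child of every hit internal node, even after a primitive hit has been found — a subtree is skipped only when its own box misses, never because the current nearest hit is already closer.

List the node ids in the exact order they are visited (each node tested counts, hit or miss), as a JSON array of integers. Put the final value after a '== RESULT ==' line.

Trace the traversal:
N0 x:[74/3,113/3] y:[91/3,128/3] z:[17,73/2] -> hit [91/3,73/2], descend [5, 6, 12, 14]
  N5 x:[101/3,113/3] y:[100/3,124/3] z:[30,73/2] -> hit [101/3,73/2], descend [2, 13, 15]
    N2 x:[112/3,113/3] y:[104/3,106/3] z:[34,69/2] -> miss, prune
    N13 x:[101/3,34] y:[100/3,34] z:[34,73/2] -> hit [34,34] leaf, test {P5@t=34}
    N15 x:[103/3,109/3] y:[40,124/3] z:[30,65/2] -> miss, prune
  N6 x:[98/3,36] y:[118/3,128/3] z:[17,26] -> miss, prune
  N12 x:[74/3,95/3] y:[91/3,41] z:[37/2,71/2] -> hit [91/3,95/3], descend [3, 9, 10]
    N3 x:[88/3,30] y:[118/3,41] z:[67/2,71/2] -> miss, prune
    N9 x:[30,95/3] y:[91/3,97/3] z:[37/2,43/2] -> miss, prune
    N10 x:[74/3,77/3] y:[97/3,100/3] z:[67/2,69/2] -> miss, prune
  N14 x:[25,100/3] y:[118/3,125/3] z:[47/2,67/2] -> miss, prune

Summary -> nodes [0, 5, 2, 13, 15, 6, 12, 3, 9, 10, 14]; box-tests=11; leaf-entries=1; first=P5

== RESULT ==
[0, 5, 2, 13, 15, 6, 12, 3, 9, 10, 14]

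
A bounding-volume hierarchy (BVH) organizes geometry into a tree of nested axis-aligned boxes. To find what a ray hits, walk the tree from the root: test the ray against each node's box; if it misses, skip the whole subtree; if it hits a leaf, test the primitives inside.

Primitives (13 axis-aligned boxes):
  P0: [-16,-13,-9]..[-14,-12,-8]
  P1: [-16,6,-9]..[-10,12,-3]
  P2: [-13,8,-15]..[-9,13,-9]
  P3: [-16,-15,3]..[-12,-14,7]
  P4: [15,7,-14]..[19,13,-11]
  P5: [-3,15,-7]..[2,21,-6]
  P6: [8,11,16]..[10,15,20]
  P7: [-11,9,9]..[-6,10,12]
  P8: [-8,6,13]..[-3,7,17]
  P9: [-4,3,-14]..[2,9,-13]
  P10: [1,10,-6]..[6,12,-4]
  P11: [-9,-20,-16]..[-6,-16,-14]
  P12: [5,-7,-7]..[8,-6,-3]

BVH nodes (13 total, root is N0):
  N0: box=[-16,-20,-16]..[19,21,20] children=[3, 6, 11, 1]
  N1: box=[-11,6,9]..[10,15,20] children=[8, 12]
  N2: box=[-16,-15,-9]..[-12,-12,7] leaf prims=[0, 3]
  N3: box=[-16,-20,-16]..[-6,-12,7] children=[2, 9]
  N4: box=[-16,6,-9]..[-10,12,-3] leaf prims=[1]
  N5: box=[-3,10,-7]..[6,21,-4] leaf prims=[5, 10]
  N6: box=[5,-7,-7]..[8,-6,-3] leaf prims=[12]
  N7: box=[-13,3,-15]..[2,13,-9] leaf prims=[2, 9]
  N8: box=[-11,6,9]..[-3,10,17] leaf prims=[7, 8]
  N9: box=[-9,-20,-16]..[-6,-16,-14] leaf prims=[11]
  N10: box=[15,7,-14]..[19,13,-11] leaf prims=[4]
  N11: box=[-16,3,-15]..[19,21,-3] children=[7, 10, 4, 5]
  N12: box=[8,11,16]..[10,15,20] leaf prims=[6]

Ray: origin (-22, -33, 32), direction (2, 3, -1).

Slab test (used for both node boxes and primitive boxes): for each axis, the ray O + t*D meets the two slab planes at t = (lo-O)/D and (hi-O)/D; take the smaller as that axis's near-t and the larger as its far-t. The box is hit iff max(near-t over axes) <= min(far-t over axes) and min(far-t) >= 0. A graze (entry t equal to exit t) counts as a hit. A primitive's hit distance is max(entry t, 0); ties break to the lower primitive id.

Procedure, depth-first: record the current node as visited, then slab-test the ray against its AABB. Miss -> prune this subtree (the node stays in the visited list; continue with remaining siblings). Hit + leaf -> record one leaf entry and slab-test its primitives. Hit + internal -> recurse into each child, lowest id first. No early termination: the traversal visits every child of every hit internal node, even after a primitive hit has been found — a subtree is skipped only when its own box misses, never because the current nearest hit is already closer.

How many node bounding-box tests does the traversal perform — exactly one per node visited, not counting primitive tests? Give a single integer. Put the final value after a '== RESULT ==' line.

Traverse from the root:
N0 x:[3,41/2] y:[13/3,18] z:[12,48] -> hit [12,18], descend [1, 3, 6, 11]
  N1 x:[11/2,16] y:[13,16] z:[12,23] -> hit [13,16], descend [8, 12]
    N8 x:[11/2,19/2] y:[13,43/3] z:[15,23] -> miss, prune
    N12 x:[15,16] y:[44/3,16] z:[12,16] -> hit [15,16] leaf, test {P6@t=15}
  N3 x:[3,8] y:[13/3,7] z:[25,48] -> miss, prune
  N6 x:[27/2,15] y:[26/3,9] z:[35,39] -> miss, prune
  N11 x:[3,41/2] y:[12,18] z:[35,47] -> miss, prune

7 AABB tests over nodes [0, 1, 8, 12, 3, 6, 11]; 1 leaf entered; closest P6.

== RESULT ==
7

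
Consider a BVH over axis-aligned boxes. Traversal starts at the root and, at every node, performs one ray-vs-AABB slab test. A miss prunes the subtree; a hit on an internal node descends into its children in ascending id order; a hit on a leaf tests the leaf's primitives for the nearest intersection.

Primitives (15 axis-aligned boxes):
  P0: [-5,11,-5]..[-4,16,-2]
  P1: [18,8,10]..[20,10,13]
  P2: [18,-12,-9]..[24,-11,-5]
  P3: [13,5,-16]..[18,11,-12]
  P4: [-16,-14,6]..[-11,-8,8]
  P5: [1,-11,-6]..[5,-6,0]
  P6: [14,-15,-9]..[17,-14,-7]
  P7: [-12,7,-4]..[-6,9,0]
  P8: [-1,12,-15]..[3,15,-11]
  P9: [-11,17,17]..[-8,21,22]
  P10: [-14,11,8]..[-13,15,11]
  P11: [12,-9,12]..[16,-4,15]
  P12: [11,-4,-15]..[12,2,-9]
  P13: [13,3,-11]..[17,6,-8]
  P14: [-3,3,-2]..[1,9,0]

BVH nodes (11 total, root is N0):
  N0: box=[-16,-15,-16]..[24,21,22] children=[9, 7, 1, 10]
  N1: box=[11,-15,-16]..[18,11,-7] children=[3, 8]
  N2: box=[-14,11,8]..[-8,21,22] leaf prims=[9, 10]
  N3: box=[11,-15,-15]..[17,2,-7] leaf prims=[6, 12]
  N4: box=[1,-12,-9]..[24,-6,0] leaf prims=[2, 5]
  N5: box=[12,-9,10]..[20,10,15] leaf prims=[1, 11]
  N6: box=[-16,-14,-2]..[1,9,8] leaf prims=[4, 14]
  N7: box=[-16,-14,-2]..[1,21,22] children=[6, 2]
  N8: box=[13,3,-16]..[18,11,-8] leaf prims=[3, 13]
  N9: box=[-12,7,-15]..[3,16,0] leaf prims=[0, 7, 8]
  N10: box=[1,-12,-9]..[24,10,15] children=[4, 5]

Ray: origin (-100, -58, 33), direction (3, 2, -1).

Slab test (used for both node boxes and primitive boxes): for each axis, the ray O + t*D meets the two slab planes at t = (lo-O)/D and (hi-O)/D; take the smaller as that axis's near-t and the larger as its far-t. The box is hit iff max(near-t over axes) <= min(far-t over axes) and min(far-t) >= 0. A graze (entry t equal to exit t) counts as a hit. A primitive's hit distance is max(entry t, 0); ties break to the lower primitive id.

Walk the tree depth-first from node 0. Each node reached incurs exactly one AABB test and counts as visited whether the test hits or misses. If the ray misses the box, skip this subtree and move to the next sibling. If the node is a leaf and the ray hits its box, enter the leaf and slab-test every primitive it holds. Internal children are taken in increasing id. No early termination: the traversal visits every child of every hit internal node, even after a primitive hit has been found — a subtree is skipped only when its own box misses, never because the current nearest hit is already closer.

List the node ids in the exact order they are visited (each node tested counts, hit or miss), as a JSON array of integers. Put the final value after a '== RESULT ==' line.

Traverse from the root:
N0 x:[28,124/3] y:[43/2,79/2] z:[11,49] -> hit [28,79/2], descend [1, 7, 9, 10]
  N1 x:[37,118/3] y:[43/2,69/2] z:[40,49] -> miss, prune
  N7 x:[28,101/3] y:[22,79/2] z:[11,35] -> hit [28,101/3], descend [2, 6]
    N2 x:[86/3,92/3] y:[69/2,79/2] z:[11,25] -> miss, prune
    N6 x:[28,101/3] y:[22,67/2] z:[25,35] -> hit [28,67/2] leaf, test {P4(miss), P14@t=33}
  N9 x:[88/3,103/3] y:[65/2,37] z:[33,48] -> hit [33,103/3] leaf, test {P0(miss), P7(miss), P8(miss)}
  N10 x:[101/3,124/3] y:[23,34] z:[18,42] -> hit [101/3,34], descend [4, 5]
    N4 x:[101/3,124/3] y:[23,26] z:[33,42] -> miss, prune
    N5 x:[112/3,40] y:[49/2,34] z:[18,23] -> miss, prune

Visited [0, 1, 7, 2, 6, 9, 10, 4, 5]. Tests: 9 box, 2 leaf. Nearest: P14.

== RESULT ==
[0, 1, 7, 2, 6, 9, 10, 4, 5]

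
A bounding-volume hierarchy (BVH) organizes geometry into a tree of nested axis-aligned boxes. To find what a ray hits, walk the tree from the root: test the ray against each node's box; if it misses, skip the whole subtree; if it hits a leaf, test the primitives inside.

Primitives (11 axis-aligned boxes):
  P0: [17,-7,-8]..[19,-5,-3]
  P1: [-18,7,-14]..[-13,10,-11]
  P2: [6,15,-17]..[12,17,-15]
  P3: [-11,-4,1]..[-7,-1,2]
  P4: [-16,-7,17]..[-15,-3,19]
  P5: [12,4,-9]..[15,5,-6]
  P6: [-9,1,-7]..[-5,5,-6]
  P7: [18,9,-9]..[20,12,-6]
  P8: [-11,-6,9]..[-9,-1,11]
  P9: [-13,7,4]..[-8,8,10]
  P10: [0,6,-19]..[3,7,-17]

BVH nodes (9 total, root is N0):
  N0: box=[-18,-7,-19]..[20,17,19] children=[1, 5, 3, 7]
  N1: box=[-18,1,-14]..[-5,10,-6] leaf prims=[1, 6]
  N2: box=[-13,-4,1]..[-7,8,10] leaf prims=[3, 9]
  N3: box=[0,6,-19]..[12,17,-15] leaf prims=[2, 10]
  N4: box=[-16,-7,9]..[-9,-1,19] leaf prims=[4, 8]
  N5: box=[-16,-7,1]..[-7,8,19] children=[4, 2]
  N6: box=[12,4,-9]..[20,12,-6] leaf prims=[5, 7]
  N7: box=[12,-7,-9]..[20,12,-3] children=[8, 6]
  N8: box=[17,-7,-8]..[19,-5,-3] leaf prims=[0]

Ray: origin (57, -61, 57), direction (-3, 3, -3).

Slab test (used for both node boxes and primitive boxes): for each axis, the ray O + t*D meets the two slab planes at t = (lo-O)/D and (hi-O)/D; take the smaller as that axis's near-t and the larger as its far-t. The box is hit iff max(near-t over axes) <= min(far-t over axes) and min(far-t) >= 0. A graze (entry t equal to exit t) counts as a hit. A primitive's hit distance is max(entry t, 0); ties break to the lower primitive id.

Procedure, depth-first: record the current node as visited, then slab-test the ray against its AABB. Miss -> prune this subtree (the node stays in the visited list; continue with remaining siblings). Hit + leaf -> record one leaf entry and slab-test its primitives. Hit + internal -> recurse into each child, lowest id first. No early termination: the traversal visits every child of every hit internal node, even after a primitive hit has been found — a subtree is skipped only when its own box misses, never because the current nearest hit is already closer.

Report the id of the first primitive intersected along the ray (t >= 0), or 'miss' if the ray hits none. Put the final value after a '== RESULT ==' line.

Traverse from the root:
N0 x:[37/3,25] y:[18,26] z:[38/3,76/3] -> hit [18,25], descend [1, 3, 5, 7]
  N1 x:[62/3,25] y:[62/3,71/3] z:[21,71/3] -> hit [21,71/3] leaf, test {P1@t=70/3, P6@t=21}
  N3 x:[15,19] y:[67/3,26] z:[24,76/3] -> miss, prune
  N5 x:[64/3,73/3] y:[18,23] z:[38/3,56/3] -> miss, prune
  N7 x:[37/3,15] y:[18,73/3] z:[20,22] -> miss, prune

order=[0, 1, 3, 5, 7]  |boxes|=5  |leaves|=1  hit=P6

== RESULT ==
6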